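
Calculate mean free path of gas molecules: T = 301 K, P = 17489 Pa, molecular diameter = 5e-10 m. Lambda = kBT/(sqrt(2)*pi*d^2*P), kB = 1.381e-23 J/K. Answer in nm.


Mean free path: lambda = kB*T / (sqrt(2) * pi * d^2 * P)
lambda = 1.381e-23 * 301 / (sqrt(2) * pi * (5e-10)^2 * 17489)
lambda = 2.13988e-07 m
lambda = 213.99 nm

213.99


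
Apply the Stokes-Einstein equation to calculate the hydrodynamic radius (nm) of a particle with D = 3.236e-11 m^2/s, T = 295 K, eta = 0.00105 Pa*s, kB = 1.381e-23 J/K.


Stokes-Einstein: R = kB*T / (6*pi*eta*D)
R = 1.381e-23 * 295 / (6 * pi * 0.00105 * 3.236e-11)
R = 6.36087e-09 m = 6.36 nm

6.36


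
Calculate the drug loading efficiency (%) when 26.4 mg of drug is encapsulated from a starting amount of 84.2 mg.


Drug loading efficiency = (drug loaded / drug initial) * 100
DLE = 26.4 / 84.2 * 100
DLE = 0.3135 * 100
DLE = 31.35%

31.35


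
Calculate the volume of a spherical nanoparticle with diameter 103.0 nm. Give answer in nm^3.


Radius r = 103.0/2 = 51.5 nm
Volume V = (4/3) * pi * r^3
V = (4/3) * pi * (51.5)^3
V = 572150.52 nm^3

572150.52


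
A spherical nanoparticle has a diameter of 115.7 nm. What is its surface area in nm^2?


Radius r = 115.7/2 = 57.85 nm
Surface area SA = 4 * pi * r^2
SA = 4 * pi * (57.85)^2
SA = 42054.9 nm^2

42054.9


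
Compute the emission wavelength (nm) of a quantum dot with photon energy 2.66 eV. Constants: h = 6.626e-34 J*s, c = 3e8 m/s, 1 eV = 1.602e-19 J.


Convert energy: E = 2.66 eV = 2.66 * 1.602e-19 = 4.26132e-19 J
lambda = h*c / E = 6.626e-34 * 3e8 / 4.26132e-19
lambda = 4.66475e-07 m = 466.5 nm

466.5


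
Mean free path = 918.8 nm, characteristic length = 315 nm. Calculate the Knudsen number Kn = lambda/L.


Knudsen number Kn = lambda / L
Kn = 918.8 / 315
Kn = 2.9168

2.9168


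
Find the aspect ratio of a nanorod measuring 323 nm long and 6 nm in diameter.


Aspect ratio AR = length / diameter
AR = 323 / 6
AR = 53.83

53.83


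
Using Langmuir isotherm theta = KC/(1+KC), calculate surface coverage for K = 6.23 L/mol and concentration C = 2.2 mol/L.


Langmuir isotherm: theta = K*C / (1 + K*C)
K*C = 6.23 * 2.2 = 13.706
theta = 13.706 / (1 + 13.706) = 13.706 / 14.706
theta = 0.932

0.932


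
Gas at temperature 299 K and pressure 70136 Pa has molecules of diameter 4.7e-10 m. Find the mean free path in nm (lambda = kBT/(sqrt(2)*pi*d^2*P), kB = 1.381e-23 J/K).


Mean free path: lambda = kB*T / (sqrt(2) * pi * d^2 * P)
lambda = 1.381e-23 * 299 / (sqrt(2) * pi * (4.7e-10)^2 * 70136)
lambda = 5.99878e-08 m
lambda = 59.99 nm

59.99


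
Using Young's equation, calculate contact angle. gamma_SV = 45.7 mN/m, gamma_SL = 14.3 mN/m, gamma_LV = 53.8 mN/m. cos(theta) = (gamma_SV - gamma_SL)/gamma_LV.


cos(theta) = (gamma_SV - gamma_SL) / gamma_LV
cos(theta) = (45.7 - 14.3) / 53.8
cos(theta) = 0.583643
theta = arccos(0.583643) = 54.29 degrees

54.29


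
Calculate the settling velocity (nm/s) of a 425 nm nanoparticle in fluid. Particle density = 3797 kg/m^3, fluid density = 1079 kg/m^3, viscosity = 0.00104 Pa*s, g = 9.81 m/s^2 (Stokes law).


Radius R = 425/2 nm = 2.125e-07 m
Density difference = 3797 - 1079 = 2718 kg/m^3
v = 2 * R^2 * (rho_p - rho_f) * g / (9 * eta)
v = 2 * (2.125e-07)^2 * 2718 * 9.81 / (9 * 0.00104)
v = 2.57271e-07 m/s = 257.2708 nm/s

257.2708


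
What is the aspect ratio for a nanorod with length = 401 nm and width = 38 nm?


Aspect ratio AR = length / diameter
AR = 401 / 38
AR = 10.55

10.55


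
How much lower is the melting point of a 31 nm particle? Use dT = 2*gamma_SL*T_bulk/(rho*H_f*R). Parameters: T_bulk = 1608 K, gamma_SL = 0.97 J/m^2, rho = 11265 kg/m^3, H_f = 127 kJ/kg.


Radius R = 31/2 = 15.5 nm = 1.55e-08 m
Convert H_f = 127 kJ/kg = 127000 J/kg
dT = 2 * gamma_SL * T_bulk / (rho * H_f * R)
dT = 2 * 0.97 * 1608 / (11265 * 127000 * 1.55e-08)
dT = 140.7 K

140.7


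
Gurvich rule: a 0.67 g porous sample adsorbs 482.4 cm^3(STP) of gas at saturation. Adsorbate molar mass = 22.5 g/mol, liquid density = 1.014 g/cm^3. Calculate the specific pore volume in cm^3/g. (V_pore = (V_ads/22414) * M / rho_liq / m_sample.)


Moles adsorbed n = V_ads / 22414 = 482.4 / 22414 = 2.152226e-02 mol
Liquid volume V_liq = n * M / rho_liq = 2.152226e-02 * 22.5 / 1.014 = 0.47757 cm^3
Specific pore volume V_pore = V_liq / m_sample = 0.47757 / 0.67
V_pore = 0.7128 cm^3/g

0.7128


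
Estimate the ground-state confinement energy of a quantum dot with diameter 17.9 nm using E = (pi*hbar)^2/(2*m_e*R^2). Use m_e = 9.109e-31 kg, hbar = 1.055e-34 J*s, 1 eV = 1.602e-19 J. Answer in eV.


Radius R = 17.9/2 = 8.95 nm = 8.95e-09 m
E = (pi * 1.055e-34)^2 / (2 * 9.109e-31 * (8.95e-09)^2)
E(J) = 7.52762e-22
E = E(J) / 1.602e-19 = 0.0047 eV

0.0047


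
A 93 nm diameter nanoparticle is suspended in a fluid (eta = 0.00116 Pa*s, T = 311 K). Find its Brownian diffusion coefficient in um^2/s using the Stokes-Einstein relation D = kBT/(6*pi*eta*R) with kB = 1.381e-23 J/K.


Radius R = 93/2 = 46.5 nm = 4.65e-08 m
D = kB*T / (6*pi*eta*R)
D = 1.381e-23 * 311 / (6 * pi * 0.00116 * 4.65e-08)
D = 4.22418e-12 m^2/s = 4.224 um^2/s

4.224


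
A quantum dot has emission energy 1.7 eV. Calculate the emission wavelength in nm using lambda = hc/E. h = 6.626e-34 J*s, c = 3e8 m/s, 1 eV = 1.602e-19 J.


Convert energy: E = 1.7 eV = 1.7 * 1.602e-19 = 2.7234e-19 J
lambda = h*c / E = 6.626e-34 * 3e8 / 2.7234e-19
lambda = 7.29896e-07 m = 729.9 nm

729.9


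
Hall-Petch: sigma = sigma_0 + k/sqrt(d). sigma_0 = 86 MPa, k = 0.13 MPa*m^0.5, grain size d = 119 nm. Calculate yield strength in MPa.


d = 119 nm = 1.19e-07 m
sqrt(d) = 0.0003449638
Hall-Petch contribution = k / sqrt(d) = 0.13 / 0.0003449638 = 376.9 MPa
sigma = sigma_0 + k/sqrt(d) = 86 + 376.9 = 462.9 MPa

462.9


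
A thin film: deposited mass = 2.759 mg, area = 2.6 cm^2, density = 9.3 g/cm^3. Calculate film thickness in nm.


Convert: m = 2.759 mg = 2.7590e-06 kg, A = 2.6 cm^2 = 2.6000e-04 m^2, rho = 9.3 g/cm^3 = 9300 kg/m^3
t = m / (A * rho)
t = 2.7590e-06 / (2.6000e-04 * 9300)
t = 1.1410e-06 m = 1141.0 nm

1141.0


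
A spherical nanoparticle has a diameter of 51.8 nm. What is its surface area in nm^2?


Radius r = 51.8/2 = 25.9 nm
Surface area SA = 4 * pi * r^2
SA = 4 * pi * (25.9)^2
SA = 8429.65 nm^2

8429.65


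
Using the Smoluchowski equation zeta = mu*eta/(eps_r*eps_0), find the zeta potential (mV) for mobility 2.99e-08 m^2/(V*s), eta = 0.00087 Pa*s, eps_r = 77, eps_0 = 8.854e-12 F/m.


Smoluchowski equation: zeta = mu * eta / (eps_r * eps_0)
zeta = 2.99e-08 * 0.00087 / (77 * 8.854e-12)
zeta = 0.038156 V = 38.16 mV

38.16


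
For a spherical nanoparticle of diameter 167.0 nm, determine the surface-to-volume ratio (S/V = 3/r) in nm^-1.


Radius r = 167.0/2 = 83.5 nm
S/V = 3 / r = 3 / 83.5
S/V = 0.0359 nm^-1

0.0359


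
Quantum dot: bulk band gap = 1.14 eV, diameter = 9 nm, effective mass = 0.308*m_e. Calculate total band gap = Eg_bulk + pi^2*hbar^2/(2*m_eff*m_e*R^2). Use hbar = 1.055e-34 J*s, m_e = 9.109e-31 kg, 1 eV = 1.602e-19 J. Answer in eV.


Radius R = 9/2 nm = 4.5e-09 m
Confinement energy dE = pi^2 * hbar^2 / (2 * m_eff * m_e * R^2)
dE = pi^2 * (1.055e-34)^2 / (2 * 0.308 * 9.109e-31 * (4.5e-09)^2) J, divided by 1.602e-19 J/eV
dE = 0.0603 eV
Total band gap = E_g(bulk) + dE = 1.14 + 0.0603 = 1.2003 eV

1.2003


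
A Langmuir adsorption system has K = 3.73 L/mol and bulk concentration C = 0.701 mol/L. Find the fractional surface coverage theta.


Langmuir isotherm: theta = K*C / (1 + K*C)
K*C = 3.73 * 0.701 = 2.61473
theta = 2.61473 / (1 + 2.61473) = 2.61473 / 3.61473
theta = 0.7234

0.7234


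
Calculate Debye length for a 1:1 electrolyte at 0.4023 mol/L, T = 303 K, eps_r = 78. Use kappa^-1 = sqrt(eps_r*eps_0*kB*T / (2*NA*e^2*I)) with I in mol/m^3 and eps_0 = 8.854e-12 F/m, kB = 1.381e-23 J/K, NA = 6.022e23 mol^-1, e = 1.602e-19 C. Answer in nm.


Ionic strength I = 0.4023 * 1^2 * 1000 = 402.3 mol/m^3
kappa^-1 = sqrt(78 * 8.854e-12 * 1.381e-23 * 303 / (2 * 6.022e23 * (1.602e-19)^2 * 402.3))
kappa^-1 = 0.482 nm

0.482


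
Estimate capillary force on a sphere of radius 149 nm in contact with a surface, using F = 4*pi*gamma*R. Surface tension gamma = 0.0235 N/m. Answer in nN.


Convert radius: R = 149 nm = 1.49e-07 m
F = 4 * pi * gamma * R
F = 4 * pi * 0.0235 * 1.49e-07
F = 4.40011e-08 N = 44.0011 nN

44.0011


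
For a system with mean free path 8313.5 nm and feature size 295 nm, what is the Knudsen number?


Knudsen number Kn = lambda / L
Kn = 8313.5 / 295
Kn = 28.1814

28.1814


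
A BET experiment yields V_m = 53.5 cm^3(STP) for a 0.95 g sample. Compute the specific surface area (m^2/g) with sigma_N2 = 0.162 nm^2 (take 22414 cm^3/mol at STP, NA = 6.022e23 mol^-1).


Number of moles in monolayer = V_m / 22414 = 53.5 / 22414 = 0.0023869
Number of molecules = moles * NA = 0.0023869 * 6.022e23
SA = molecules * sigma / mass
SA = (53.5 / 22414) * 6.022e23 * 0.162e-18 / 0.95
SA = 245.1 m^2/g

245.1


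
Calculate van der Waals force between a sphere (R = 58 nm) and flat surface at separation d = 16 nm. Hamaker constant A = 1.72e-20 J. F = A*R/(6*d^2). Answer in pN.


Convert to SI: R = 58 nm = 5.8e-08 m, d = 16 nm = 1.6e-08 m
F = A * R / (6 * d^2)
F = 1.72e-20 * 5.8e-08 / (6 * (1.6e-08)^2)
F = 6.49479e-13 N = 0.649 pN

0.649


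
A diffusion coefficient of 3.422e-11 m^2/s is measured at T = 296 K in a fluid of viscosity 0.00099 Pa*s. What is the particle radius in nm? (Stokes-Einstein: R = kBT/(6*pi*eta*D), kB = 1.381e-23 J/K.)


Stokes-Einstein: R = kB*T / (6*pi*eta*D)
R = 1.381e-23 * 296 / (6 * pi * 0.00099 * 3.422e-11)
R = 6.40131e-09 m = 6.4 nm

6.4


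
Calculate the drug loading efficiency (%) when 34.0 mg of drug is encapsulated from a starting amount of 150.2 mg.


Drug loading efficiency = (drug loaded / drug initial) * 100
DLE = 34.0 / 150.2 * 100
DLE = 0.2264 * 100
DLE = 22.64%

22.64


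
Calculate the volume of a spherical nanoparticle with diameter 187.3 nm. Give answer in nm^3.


Radius r = 187.3/2 = 93.65 nm
Volume V = (4/3) * pi * r^3
V = (4/3) * pi * (93.65)^3
V = 3440423.89 nm^3

3440423.89


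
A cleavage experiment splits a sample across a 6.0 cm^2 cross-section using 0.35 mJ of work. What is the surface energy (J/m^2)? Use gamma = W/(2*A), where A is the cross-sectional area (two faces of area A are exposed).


Convert: A = 6.0 cm^2 = 0.0006 m^2, W = 0.35 mJ = 0.00035 J
Cleaving exposes two faces of area A, so total new surface = 2*A and gamma = W / (2*A)
gamma = 0.00035 / (2 * 0.0006)
gamma = 0.292 J/m^2

0.292


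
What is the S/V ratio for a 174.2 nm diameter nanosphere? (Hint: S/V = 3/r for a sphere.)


Radius r = 174.2/2 = 87.1 nm
S/V = 3 / r = 3 / 87.1
S/V = 0.0344 nm^-1

0.0344


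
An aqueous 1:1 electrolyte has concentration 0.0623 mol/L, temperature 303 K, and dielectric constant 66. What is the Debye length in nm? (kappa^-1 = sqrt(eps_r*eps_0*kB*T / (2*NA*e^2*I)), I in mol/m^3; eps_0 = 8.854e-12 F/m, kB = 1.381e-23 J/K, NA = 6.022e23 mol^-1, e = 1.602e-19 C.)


Ionic strength I = 0.0623 * 1^2 * 1000 = 62.3 mol/m^3
kappa^-1 = sqrt(66 * 8.854e-12 * 1.381e-23 * 303 / (2 * 6.022e23 * (1.602e-19)^2 * 62.3))
kappa^-1 = 1.127 nm

1.127


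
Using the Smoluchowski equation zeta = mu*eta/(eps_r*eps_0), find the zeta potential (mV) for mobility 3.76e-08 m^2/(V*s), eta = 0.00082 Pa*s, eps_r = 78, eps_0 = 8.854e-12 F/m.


Smoluchowski equation: zeta = mu * eta / (eps_r * eps_0)
zeta = 3.76e-08 * 0.00082 / (78 * 8.854e-12)
zeta = 0.044644 V = 44.64 mV

44.64


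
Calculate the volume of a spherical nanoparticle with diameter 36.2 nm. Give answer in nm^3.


Radius r = 36.2/2 = 18.1 nm
Volume V = (4/3) * pi * r^3
V = (4/3) * pi * (18.1)^3
V = 24838.44 nm^3

24838.44


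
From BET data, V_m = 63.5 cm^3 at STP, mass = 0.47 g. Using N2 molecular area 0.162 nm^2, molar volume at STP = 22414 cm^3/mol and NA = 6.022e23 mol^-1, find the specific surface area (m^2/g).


Number of moles in monolayer = V_m / 22414 = 63.5 / 22414 = 0.00283305
Number of molecules = moles * NA = 0.00283305 * 6.022e23
SA = molecules * sigma / mass
SA = (63.5 / 22414) * 6.022e23 * 0.162e-18 / 0.47
SA = 588.0 m^2/g

588.0


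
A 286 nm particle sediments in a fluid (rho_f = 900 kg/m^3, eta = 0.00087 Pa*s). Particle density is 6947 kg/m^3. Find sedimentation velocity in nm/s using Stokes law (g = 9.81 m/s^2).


Radius R = 286/2 nm = 1.43e-07 m
Density difference = 6947 - 900 = 6047 kg/m^3
v = 2 * R^2 * (rho_p - rho_f) * g / (9 * eta)
v = 2 * (1.43e-07)^2 * 6047 * 9.81 / (9 * 0.00087)
v = 3.09848e-07 m/s = 309.8484 nm/s

309.8484


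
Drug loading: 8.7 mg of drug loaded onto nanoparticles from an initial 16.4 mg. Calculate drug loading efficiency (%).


Drug loading efficiency = (drug loaded / drug initial) * 100
DLE = 8.7 / 16.4 * 100
DLE = 0.5305 * 100
DLE = 53.05%

53.05


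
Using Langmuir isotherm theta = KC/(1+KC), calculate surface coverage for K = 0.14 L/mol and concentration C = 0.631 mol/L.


Langmuir isotherm: theta = K*C / (1 + K*C)
K*C = 0.14 * 0.631 = 0.08834
theta = 0.08834 / (1 + 0.08834) = 0.08834 / 1.08834
theta = 0.0812

0.0812


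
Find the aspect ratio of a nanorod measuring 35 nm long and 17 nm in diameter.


Aspect ratio AR = length / diameter
AR = 35 / 17
AR = 2.06

2.06


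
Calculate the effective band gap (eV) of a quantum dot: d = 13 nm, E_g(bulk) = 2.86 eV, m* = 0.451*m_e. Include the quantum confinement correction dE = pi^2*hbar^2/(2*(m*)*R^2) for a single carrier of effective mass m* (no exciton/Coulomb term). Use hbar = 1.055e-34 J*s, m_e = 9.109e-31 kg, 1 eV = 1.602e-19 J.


Radius R = 13/2 nm = 6.5e-09 m
Confinement energy dE = pi^2 * hbar^2 / (2 * m_eff * m_e * R^2)
dE = pi^2 * (1.055e-34)^2 / (2 * 0.451 * 9.109e-31 * (6.5e-09)^2) J, divided by 1.602e-19 J/eV
dE = 0.0198 eV
Total band gap = E_g(bulk) + dE = 2.86 + 0.0198 = 2.8798 eV

2.8798


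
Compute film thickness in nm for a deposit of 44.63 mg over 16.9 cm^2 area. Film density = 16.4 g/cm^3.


Convert: m = 44.63 mg = 4.4630e-05 kg, A = 16.9 cm^2 = 1.6900e-03 m^2, rho = 16.4 g/cm^3 = 16400 kg/m^3
t = m / (A * rho)
t = 4.4630e-05 / (1.6900e-03 * 16400)
t = 1.6103e-06 m = 1610.3 nm

1610.3


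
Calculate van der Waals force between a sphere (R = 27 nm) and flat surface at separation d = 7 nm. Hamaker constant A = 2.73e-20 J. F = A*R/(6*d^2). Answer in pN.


Convert to SI: R = 27 nm = 2.7e-08 m, d = 7 nm = 7e-09 m
F = A * R / (6 * d^2)
F = 2.73e-20 * 2.7e-08 / (6 * (7e-09)^2)
F = 2.50714e-12 N = 2.507 pN

2.507


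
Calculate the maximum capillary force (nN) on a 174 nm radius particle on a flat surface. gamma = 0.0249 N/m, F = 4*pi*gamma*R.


Convert radius: R = 174 nm = 1.74e-07 m
F = 4 * pi * gamma * R
F = 4 * pi * 0.0249 * 1.74e-07
F = 5.44451e-08 N = 54.4451 nN

54.4451


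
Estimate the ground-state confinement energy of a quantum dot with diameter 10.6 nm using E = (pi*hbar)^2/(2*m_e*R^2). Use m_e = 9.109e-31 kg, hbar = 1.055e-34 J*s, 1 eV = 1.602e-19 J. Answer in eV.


Radius R = 10.6/2 = 5.3 nm = 5.3e-09 m
E = (pi * 1.055e-34)^2 / (2 * 9.109e-31 * (5.3e-09)^2)
E(J) = 2.14661e-21
E = E(J) / 1.602e-19 = 0.0134 eV

0.0134


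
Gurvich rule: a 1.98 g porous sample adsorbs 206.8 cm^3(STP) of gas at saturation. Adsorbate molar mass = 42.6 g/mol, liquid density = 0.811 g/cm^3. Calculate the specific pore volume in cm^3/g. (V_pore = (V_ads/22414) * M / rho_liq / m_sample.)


Moles adsorbed n = V_ads / 22414 = 206.8 / 22414 = 9.226376e-03 mol
Liquid volume V_liq = n * M / rho_liq = 9.226376e-03 * 42.6 / 0.811 = 0.48464 cm^3
Specific pore volume V_pore = V_liq / m_sample = 0.48464 / 1.98
V_pore = 0.2448 cm^3/g

0.2448


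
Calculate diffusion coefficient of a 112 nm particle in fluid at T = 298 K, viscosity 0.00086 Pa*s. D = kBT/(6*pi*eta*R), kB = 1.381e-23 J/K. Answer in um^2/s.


Radius R = 112/2 = 56 nm = 5.6e-08 m
D = kB*T / (6*pi*eta*R)
D = 1.381e-23 * 298 / (6 * pi * 0.00086 * 5.6e-08)
D = 4.53338e-12 m^2/s = 4.533 um^2/s

4.533


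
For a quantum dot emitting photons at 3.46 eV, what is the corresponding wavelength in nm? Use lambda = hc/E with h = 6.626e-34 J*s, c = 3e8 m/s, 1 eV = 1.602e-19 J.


Convert energy: E = 3.46 eV = 3.46 * 1.602e-19 = 5.54292e-19 J
lambda = h*c / E = 6.626e-34 * 3e8 / 5.54292e-19
lambda = 3.5862e-07 m = 358.6 nm

358.6


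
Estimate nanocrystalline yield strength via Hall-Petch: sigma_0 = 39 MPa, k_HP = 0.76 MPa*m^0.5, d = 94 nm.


d = 94 nm = 9.4e-08 m
sqrt(d) = 0.0003065942
Hall-Petch contribution = k / sqrt(d) = 0.76 / 0.0003065942 = 2478.8 MPa
sigma = sigma_0 + k/sqrt(d) = 39 + 2478.8 = 2517.8 MPa

2517.8


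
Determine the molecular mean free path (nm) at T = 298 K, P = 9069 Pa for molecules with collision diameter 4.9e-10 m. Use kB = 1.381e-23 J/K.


Mean free path: lambda = kB*T / (sqrt(2) * pi * d^2 * P)
lambda = 1.381e-23 * 298 / (sqrt(2) * pi * (4.9e-10)^2 * 9069)
lambda = 4.25396e-07 m
lambda = 425.4 nm

425.4


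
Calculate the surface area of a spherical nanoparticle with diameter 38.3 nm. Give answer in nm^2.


Radius r = 38.3/2 = 19.15 nm
Surface area SA = 4 * pi * r^2
SA = 4 * pi * (19.15)^2
SA = 4608.37 nm^2

4608.37


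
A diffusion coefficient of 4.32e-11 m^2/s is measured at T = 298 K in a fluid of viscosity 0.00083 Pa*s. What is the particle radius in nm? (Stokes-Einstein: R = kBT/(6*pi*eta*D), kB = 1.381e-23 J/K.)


Stokes-Einstein: R = kB*T / (6*pi*eta*D)
R = 1.381e-23 * 298 / (6 * pi * 0.00083 * 4.32e-11)
R = 6.08901e-09 m = 6.09 nm

6.09


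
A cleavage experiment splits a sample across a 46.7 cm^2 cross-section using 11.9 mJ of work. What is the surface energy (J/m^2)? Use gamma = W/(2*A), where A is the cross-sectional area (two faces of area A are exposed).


Convert: A = 46.7 cm^2 = 0.00467 m^2, W = 11.9 mJ = 0.0119 J
Cleaving exposes two faces of area A, so total new surface = 2*A and gamma = W / (2*A)
gamma = 0.0119 / (2 * 0.00467)
gamma = 1.274 J/m^2

1.274


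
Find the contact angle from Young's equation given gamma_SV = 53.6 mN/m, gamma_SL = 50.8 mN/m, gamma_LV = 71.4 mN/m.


cos(theta) = (gamma_SV - gamma_SL) / gamma_LV
cos(theta) = (53.6 - 50.8) / 71.4
cos(theta) = 0.039216
theta = arccos(0.039216) = 87.75 degrees

87.75


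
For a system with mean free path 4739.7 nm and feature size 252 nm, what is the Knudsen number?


Knudsen number Kn = lambda / L
Kn = 4739.7 / 252
Kn = 18.8083

18.8083


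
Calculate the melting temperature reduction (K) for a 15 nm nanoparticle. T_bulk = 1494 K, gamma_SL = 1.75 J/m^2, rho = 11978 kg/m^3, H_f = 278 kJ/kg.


Radius R = 15/2 = 7.5 nm = 7.5e-09 m
Convert H_f = 278 kJ/kg = 278000 J/kg
dT = 2 * gamma_SL * T_bulk / (rho * H_f * R)
dT = 2 * 1.75 * 1494 / (11978 * 278000 * 7.5e-09)
dT = 209.4 K

209.4


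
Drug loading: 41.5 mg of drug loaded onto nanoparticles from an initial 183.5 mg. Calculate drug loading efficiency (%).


Drug loading efficiency = (drug loaded / drug initial) * 100
DLE = 41.5 / 183.5 * 100
DLE = 0.2262 * 100
DLE = 22.62%

22.62


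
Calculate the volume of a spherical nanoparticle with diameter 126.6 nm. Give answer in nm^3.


Radius r = 126.6/2 = 63.3 nm
Volume V = (4/3) * pi * r^3
V = (4/3) * pi * (63.3)^3
V = 1062428.57 nm^3

1062428.57


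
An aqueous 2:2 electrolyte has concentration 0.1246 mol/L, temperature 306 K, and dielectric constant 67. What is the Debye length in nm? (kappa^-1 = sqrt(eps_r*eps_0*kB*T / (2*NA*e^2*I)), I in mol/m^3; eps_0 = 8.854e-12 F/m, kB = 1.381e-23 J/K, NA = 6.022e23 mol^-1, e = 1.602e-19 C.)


Ionic strength I = 0.1246 * 2^2 * 1000 = 498.4 mol/m^3
kappa^-1 = sqrt(67 * 8.854e-12 * 1.381e-23 * 306 / (2 * 6.022e23 * (1.602e-19)^2 * 498.4))
kappa^-1 = 0.403 nm

0.403


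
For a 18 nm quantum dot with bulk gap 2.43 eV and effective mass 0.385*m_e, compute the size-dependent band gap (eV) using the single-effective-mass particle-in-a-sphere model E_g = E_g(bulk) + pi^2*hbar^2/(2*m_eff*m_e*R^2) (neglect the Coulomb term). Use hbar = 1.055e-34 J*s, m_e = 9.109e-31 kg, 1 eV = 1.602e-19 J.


Radius R = 18/2 nm = 9e-09 m
Confinement energy dE = pi^2 * hbar^2 / (2 * m_eff * m_e * R^2)
dE = pi^2 * (1.055e-34)^2 / (2 * 0.385 * 9.109e-31 * (9e-09)^2) J, divided by 1.602e-19 J/eV
dE = 0.0121 eV
Total band gap = E_g(bulk) + dE = 2.43 + 0.0121 = 2.4421 eV

2.4421


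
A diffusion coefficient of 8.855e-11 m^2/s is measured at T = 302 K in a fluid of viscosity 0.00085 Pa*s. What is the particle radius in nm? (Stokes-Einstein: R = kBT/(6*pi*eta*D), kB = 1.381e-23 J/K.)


Stokes-Einstein: R = kB*T / (6*pi*eta*D)
R = 1.381e-23 * 302 / (6 * pi * 0.00085 * 8.855e-11)
R = 2.93963e-09 m = 2.94 nm

2.94


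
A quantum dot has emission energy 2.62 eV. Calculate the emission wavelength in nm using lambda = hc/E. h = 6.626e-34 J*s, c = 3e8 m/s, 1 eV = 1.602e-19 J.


Convert energy: E = 2.62 eV = 2.62 * 1.602e-19 = 4.19724e-19 J
lambda = h*c / E = 6.626e-34 * 3e8 / 4.19724e-19
lambda = 4.73597e-07 m = 473.6 nm

473.6


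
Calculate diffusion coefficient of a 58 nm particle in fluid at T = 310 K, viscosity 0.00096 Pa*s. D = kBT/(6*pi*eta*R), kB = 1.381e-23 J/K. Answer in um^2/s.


Radius R = 58/2 = 29 nm = 2.9e-08 m
D = kB*T / (6*pi*eta*R)
D = 1.381e-23 * 310 / (6 * pi * 0.00096 * 2.9e-08)
D = 8.15802e-12 m^2/s = 8.158 um^2/s

8.158


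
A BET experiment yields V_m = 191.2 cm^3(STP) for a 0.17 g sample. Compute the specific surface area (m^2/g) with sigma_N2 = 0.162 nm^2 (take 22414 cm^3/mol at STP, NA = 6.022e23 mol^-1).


Number of moles in monolayer = V_m / 22414 = 191.2 / 22414 = 0.00853038
Number of molecules = moles * NA = 0.00853038 * 6.022e23
SA = molecules * sigma / mass
SA = (191.2 / 22414) * 6.022e23 * 0.162e-18 / 0.17
SA = 4895.3 m^2/g

4895.3


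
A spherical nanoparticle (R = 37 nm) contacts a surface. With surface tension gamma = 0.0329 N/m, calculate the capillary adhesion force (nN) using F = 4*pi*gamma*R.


Convert radius: R = 37 nm = 3.7e-08 m
F = 4 * pi * gamma * R
F = 4 * pi * 0.0329 * 3.7e-08
F = 1.5297e-08 N = 15.297 nN

15.297


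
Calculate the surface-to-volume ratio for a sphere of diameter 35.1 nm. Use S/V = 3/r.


Radius r = 35.1/2 = 17.55 nm
S/V = 3 / r = 3 / 17.55
S/V = 0.1709 nm^-1

0.1709


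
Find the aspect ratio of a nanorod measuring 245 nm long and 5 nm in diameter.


Aspect ratio AR = length / diameter
AR = 245 / 5
AR = 49.0

49.0


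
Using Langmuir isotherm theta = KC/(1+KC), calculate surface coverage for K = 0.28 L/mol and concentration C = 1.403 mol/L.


Langmuir isotherm: theta = K*C / (1 + K*C)
K*C = 0.28 * 1.403 = 0.39284
theta = 0.39284 / (1 + 0.39284) = 0.39284 / 1.39284
theta = 0.282

0.282


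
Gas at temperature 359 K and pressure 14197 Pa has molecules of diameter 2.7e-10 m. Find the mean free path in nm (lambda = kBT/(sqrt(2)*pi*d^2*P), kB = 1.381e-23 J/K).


Mean free path: lambda = kB*T / (sqrt(2) * pi * d^2 * P)
lambda = 1.381e-23 * 359 / (sqrt(2) * pi * (2.7e-10)^2 * 14197)
lambda = 1.0782e-06 m
lambda = 1078.2 nm

1078.2


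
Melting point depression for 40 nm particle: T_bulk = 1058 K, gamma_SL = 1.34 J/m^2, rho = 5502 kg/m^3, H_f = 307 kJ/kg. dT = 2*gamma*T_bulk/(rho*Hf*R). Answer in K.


Radius R = 40/2 = 20 nm = 2e-08 m
Convert H_f = 307 kJ/kg = 307000 J/kg
dT = 2 * gamma_SL * T_bulk / (rho * H_f * R)
dT = 2 * 1.34 * 1058 / (5502 * 307000 * 2e-08)
dT = 83.9 K

83.9


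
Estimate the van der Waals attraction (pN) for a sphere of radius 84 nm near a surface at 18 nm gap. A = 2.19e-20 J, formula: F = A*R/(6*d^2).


Convert to SI: R = 84 nm = 8.4e-08 m, d = 18 nm = 1.8e-08 m
F = A * R / (6 * d^2)
F = 2.19e-20 * 8.4e-08 / (6 * (1.8e-08)^2)
F = 9.46296e-13 N = 0.946 pN

0.946


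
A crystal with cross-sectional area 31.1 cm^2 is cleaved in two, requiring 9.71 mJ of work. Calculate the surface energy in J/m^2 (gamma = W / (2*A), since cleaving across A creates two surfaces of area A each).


Convert: A = 31.1 cm^2 = 0.00311 m^2, W = 9.71 mJ = 0.00971 J
Cleaving exposes two faces of area A, so total new surface = 2*A and gamma = W / (2*A)
gamma = 0.00971 / (2 * 0.00311)
gamma = 1.561 J/m^2

1.561


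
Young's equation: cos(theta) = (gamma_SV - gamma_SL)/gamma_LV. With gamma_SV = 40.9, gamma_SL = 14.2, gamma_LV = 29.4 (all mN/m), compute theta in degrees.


cos(theta) = (gamma_SV - gamma_SL) / gamma_LV
cos(theta) = (40.9 - 14.2) / 29.4
cos(theta) = 0.908163
theta = arccos(0.908163) = 24.75 degrees

24.75


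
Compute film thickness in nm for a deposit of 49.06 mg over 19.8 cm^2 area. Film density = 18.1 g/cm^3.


Convert: m = 49.06 mg = 4.9060e-05 kg, A = 19.8 cm^2 = 1.9800e-03 m^2, rho = 18.1 g/cm^3 = 18100 kg/m^3
t = m / (A * rho)
t = 4.9060e-05 / (1.9800e-03 * 18100)
t = 1.3689e-06 m = 1368.9 nm

1368.9


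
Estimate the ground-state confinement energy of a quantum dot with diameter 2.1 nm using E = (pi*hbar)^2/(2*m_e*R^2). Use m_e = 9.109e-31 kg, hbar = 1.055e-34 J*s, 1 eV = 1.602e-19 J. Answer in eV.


Radius R = 2.1/2 = 1.05 nm = 1.05e-09 m
E = (pi * 1.055e-34)^2 / (2 * 9.109e-31 * (1.05e-09)^2)
E(J) = 5.46922e-20
E = E(J) / 1.602e-19 = 0.3414 eV

0.3414


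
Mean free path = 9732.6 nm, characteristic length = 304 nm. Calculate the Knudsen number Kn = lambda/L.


Knudsen number Kn = lambda / L
Kn = 9732.6 / 304
Kn = 32.0151

32.0151


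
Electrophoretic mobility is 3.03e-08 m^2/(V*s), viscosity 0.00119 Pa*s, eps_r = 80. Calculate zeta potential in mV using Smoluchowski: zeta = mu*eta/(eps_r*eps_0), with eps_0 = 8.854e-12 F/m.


Smoluchowski equation: zeta = mu * eta / (eps_r * eps_0)
zeta = 3.03e-08 * 0.00119 / (80 * 8.854e-12)
zeta = 0.050905 V = 50.9 mV

50.9


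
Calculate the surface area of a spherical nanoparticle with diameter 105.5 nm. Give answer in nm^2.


Radius r = 105.5/2 = 52.75 nm
Surface area SA = 4 * pi * r^2
SA = 4 * pi * (52.75)^2
SA = 34966.71 nm^2

34966.71


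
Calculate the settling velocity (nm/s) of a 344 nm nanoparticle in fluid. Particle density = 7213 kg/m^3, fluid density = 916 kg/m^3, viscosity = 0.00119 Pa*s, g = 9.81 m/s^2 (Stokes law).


Radius R = 344/2 nm = 1.72e-07 m
Density difference = 7213 - 916 = 6297 kg/m^3
v = 2 * R^2 * (rho_p - rho_f) * g / (9 * eta)
v = 2 * (1.72e-07)^2 * 6297 * 9.81 / (9 * 0.00119)
v = 3.41272e-07 m/s = 341.2716 nm/s

341.2716


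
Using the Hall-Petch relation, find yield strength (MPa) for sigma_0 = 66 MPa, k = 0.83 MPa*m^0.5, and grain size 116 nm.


d = 116 nm = 1.16e-07 m
sqrt(d) = 0.0003405877
Hall-Petch contribution = k / sqrt(d) = 0.83 / 0.0003405877 = 2437.0 MPa
sigma = sigma_0 + k/sqrt(d) = 66 + 2437.0 = 2503.0 MPa

2503.0


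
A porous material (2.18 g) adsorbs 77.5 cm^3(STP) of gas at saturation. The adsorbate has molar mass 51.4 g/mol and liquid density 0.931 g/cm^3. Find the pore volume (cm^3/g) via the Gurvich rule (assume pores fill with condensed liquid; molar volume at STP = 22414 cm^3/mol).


Moles adsorbed n = V_ads / 22414 = 77.5 / 22414 = 3.457660e-03 mol
Liquid volume V_liq = n * M / rho_liq = 3.457660e-03 * 51.4 / 0.931 = 0.19090 cm^3
Specific pore volume V_pore = V_liq / m_sample = 0.19090 / 2.18
V_pore = 0.0876 cm^3/g

0.0876


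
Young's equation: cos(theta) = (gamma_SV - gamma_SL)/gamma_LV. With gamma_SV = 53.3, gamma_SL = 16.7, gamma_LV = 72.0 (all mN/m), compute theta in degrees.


cos(theta) = (gamma_SV - gamma_SL) / gamma_LV
cos(theta) = (53.3 - 16.7) / 72.0
cos(theta) = 0.508333
theta = arccos(0.508333) = 59.45 degrees

59.45


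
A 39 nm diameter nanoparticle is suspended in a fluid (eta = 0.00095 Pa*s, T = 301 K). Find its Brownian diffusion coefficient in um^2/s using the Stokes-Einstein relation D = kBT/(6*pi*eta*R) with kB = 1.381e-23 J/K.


Radius R = 39/2 = 19.5 nm = 1.95e-08 m
D = kB*T / (6*pi*eta*R)
D = 1.381e-23 * 301 / (6 * pi * 0.00095 * 1.95e-08)
D = 1.19042e-11 m^2/s = 11.904 um^2/s

11.904


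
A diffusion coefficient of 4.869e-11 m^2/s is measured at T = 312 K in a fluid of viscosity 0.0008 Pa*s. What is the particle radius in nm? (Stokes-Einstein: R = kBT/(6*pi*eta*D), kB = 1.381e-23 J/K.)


Stokes-Einstein: R = kB*T / (6*pi*eta*D)
R = 1.381e-23 * 312 / (6 * pi * 0.0008 * 4.869e-11)
R = 5.86837e-09 m = 5.87 nm

5.87


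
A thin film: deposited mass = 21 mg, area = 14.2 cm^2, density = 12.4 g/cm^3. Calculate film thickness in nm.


Convert: m = 21 mg = 2.1000e-05 kg, A = 14.2 cm^2 = 1.4200e-03 m^2, rho = 12.4 g/cm^3 = 12400 kg/m^3
t = m / (A * rho)
t = 2.1000e-05 / (1.4200e-03 * 12400)
t = 1.1926e-06 m = 1192.6 nm

1192.6


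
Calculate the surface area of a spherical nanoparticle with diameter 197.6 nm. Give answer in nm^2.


Radius r = 197.6/2 = 98.8 nm
Surface area SA = 4 * pi * r^2
SA = 4 * pi * (98.8)^2
SA = 122665.87 nm^2

122665.87


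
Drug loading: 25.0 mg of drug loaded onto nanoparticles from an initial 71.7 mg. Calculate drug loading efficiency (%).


Drug loading efficiency = (drug loaded / drug initial) * 100
DLE = 25.0 / 71.7 * 100
DLE = 0.3487 * 100
DLE = 34.87%

34.87


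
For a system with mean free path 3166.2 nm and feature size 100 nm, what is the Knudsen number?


Knudsen number Kn = lambda / L
Kn = 3166.2 / 100
Kn = 31.662

31.662


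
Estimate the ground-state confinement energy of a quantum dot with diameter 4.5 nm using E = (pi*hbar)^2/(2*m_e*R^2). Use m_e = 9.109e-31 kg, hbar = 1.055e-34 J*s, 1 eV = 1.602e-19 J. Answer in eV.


Radius R = 4.5/2 = 2.25 nm = 2.25e-09 m
E = (pi * 1.055e-34)^2 / (2 * 9.109e-31 * (2.25e-09)^2)
E(J) = 1.19107e-20
E = E(J) / 1.602e-19 = 0.0743 eV

0.0743


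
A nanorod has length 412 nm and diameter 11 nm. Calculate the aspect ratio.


Aspect ratio AR = length / diameter
AR = 412 / 11
AR = 37.45

37.45


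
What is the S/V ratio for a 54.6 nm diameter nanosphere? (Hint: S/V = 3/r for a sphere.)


Radius r = 54.6/2 = 27.3 nm
S/V = 3 / r = 3 / 27.3
S/V = 0.1099 nm^-1

0.1099


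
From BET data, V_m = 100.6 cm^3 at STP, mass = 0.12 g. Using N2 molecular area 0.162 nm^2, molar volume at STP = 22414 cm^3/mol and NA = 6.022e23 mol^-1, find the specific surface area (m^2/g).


Number of moles in monolayer = V_m / 22414 = 100.6 / 22414 = 0.00448827
Number of molecules = moles * NA = 0.00448827 * 6.022e23
SA = molecules * sigma / mass
SA = (100.6 / 22414) * 6.022e23 * 0.162e-18 / 0.12
SA = 3648.8 m^2/g

3648.8


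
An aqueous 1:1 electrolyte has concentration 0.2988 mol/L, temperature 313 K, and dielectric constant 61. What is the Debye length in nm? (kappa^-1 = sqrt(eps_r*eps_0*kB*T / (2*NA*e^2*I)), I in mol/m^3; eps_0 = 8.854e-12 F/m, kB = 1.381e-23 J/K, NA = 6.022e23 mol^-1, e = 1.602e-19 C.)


Ionic strength I = 0.2988 * 1^2 * 1000 = 298.8 mol/m^3
kappa^-1 = sqrt(61 * 8.854e-12 * 1.381e-23 * 313 / (2 * 6.022e23 * (1.602e-19)^2 * 298.8))
kappa^-1 = 0.503 nm

0.503


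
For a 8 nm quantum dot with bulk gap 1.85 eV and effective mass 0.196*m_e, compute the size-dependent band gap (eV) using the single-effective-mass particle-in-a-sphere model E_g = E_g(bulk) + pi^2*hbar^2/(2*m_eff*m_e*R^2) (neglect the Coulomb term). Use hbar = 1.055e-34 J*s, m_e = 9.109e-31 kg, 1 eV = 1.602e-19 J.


Radius R = 8/2 nm = 4e-09 m
Confinement energy dE = pi^2 * hbar^2 / (2 * m_eff * m_e * R^2)
dE = pi^2 * (1.055e-34)^2 / (2 * 0.196 * 9.109e-31 * (4e-09)^2) J, divided by 1.602e-19 J/eV
dE = 0.12 eV
Total band gap = E_g(bulk) + dE = 1.85 + 0.12 = 1.97 eV

1.97


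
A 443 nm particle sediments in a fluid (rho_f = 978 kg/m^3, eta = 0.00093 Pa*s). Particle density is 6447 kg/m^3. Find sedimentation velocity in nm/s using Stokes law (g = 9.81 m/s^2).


Radius R = 443/2 nm = 2.215e-07 m
Density difference = 6447 - 978 = 5469 kg/m^3
v = 2 * R^2 * (rho_p - rho_f) * g / (9 * eta)
v = 2 * (2.215e-07)^2 * 5469 * 9.81 / (9 * 0.00093)
v = 6.28969e-07 m/s = 628.9685 nm/s

628.9685


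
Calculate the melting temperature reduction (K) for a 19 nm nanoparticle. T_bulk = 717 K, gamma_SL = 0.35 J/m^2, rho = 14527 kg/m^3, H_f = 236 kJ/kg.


Radius R = 19/2 = 9.5 nm = 9.5e-09 m
Convert H_f = 236 kJ/kg = 236000 J/kg
dT = 2 * gamma_SL * T_bulk / (rho * H_f * R)
dT = 2 * 0.35 * 717 / (14527 * 236000 * 9.5e-09)
dT = 15.4 K

15.4


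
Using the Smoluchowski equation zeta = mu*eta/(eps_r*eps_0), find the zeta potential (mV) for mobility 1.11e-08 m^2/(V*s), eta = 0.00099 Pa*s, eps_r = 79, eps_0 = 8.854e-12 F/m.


Smoluchowski equation: zeta = mu * eta / (eps_r * eps_0)
zeta = 1.11e-08 * 0.00099 / (79 * 8.854e-12)
zeta = 0.015711 V = 15.71 mV

15.71


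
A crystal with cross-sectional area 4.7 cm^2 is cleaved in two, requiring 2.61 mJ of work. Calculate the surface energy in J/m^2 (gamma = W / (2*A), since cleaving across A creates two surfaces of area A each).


Convert: A = 4.7 cm^2 = 0.00047 m^2, W = 2.61 mJ = 0.00261 J
Cleaving exposes two faces of area A, so total new surface = 2*A and gamma = W / (2*A)
gamma = 0.00261 / (2 * 0.00047)
gamma = 2.777 J/m^2

2.777


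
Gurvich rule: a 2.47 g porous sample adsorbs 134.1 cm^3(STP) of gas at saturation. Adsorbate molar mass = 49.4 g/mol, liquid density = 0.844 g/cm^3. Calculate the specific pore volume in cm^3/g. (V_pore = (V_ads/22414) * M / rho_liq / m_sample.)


Moles adsorbed n = V_ads / 22414 = 134.1 / 22414 = 5.982868e-03 mol
Liquid volume V_liq = n * M / rho_liq = 5.982868e-03 * 49.4 / 0.844 = 0.35018 cm^3
Specific pore volume V_pore = V_liq / m_sample = 0.35018 / 2.47
V_pore = 0.1418 cm^3/g

0.1418


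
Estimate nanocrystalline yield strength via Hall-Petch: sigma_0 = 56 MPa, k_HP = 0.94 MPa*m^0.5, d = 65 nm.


d = 65 nm = 6.5e-08 m
sqrt(d) = 0.000254951
Hall-Petch contribution = k / sqrt(d) = 0.94 / 0.000254951 = 3687.0 MPa
sigma = sigma_0 + k/sqrt(d) = 56 + 3687.0 = 3743.0 MPa

3743.0


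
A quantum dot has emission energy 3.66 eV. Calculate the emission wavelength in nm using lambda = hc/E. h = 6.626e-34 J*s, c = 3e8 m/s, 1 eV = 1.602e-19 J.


Convert energy: E = 3.66 eV = 3.66 * 1.602e-19 = 5.86332e-19 J
lambda = h*c / E = 6.626e-34 * 3e8 / 5.86332e-19
lambda = 3.39023e-07 m = 339.0 nm

339.0


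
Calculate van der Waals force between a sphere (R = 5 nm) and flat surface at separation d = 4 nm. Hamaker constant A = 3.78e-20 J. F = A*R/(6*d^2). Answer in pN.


Convert to SI: R = 5 nm = 5e-09 m, d = 4 nm = 4e-09 m
F = A * R / (6 * d^2)
F = 3.78e-20 * 5e-09 / (6 * (4e-09)^2)
F = 1.96875e-12 N = 1.969 pN

1.969


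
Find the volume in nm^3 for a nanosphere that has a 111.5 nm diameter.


Radius r = 111.5/2 = 55.75 nm
Volume V = (4/3) * pi * r^3
V = (4/3) * pi * (55.75)^3
V = 725810.46 nm^3

725810.46


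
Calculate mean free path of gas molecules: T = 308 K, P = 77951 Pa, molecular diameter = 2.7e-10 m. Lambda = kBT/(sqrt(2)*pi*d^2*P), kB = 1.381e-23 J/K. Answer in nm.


Mean free path: lambda = kB*T / (sqrt(2) * pi * d^2 * P)
lambda = 1.381e-23 * 308 / (sqrt(2) * pi * (2.7e-10)^2 * 77951)
lambda = 1.68473e-07 m
lambda = 168.47 nm

168.47


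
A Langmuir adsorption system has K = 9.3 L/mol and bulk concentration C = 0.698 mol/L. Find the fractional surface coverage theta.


Langmuir isotherm: theta = K*C / (1 + K*C)
K*C = 9.3 * 0.698 = 6.4914
theta = 6.4914 / (1 + 6.4914) = 6.4914 / 7.4914
theta = 0.8665

0.8665


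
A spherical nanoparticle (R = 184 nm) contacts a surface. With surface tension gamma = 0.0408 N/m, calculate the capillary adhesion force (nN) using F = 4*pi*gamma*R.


Convert radius: R = 184 nm = 1.84e-07 m
F = 4 * pi * gamma * R
F = 4 * pi * 0.0408 * 1.84e-07
F = 9.43383e-08 N = 94.3383 nN

94.3383


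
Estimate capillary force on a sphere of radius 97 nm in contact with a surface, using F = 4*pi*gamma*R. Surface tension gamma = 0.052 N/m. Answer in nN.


Convert radius: R = 97 nm = 9.7e-08 m
F = 4 * pi * gamma * R
F = 4 * pi * 0.052 * 9.7e-08
F = 6.33848e-08 N = 63.3848 nN

63.3848


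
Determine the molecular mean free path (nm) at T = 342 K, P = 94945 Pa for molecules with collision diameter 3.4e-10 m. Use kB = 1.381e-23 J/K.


Mean free path: lambda = kB*T / (sqrt(2) * pi * d^2 * P)
lambda = 1.381e-23 * 342 / (sqrt(2) * pi * (3.4e-10)^2 * 94945)
lambda = 9.68557e-08 m
lambda = 96.86 nm

96.86


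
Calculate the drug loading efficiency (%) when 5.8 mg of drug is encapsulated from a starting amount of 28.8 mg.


Drug loading efficiency = (drug loaded / drug initial) * 100
DLE = 5.8 / 28.8 * 100
DLE = 0.2014 * 100
DLE = 20.14%

20.14


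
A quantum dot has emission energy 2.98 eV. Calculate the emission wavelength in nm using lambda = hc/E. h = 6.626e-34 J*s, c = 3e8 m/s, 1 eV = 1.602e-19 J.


Convert energy: E = 2.98 eV = 2.98 * 1.602e-19 = 4.77396e-19 J
lambda = h*c / E = 6.626e-34 * 3e8 / 4.77396e-19
lambda = 4.16384e-07 m = 416.4 nm

416.4


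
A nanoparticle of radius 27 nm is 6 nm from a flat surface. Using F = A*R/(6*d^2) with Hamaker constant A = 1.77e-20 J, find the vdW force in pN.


Convert to SI: R = 27 nm = 2.7e-08 m, d = 6 nm = 6e-09 m
F = A * R / (6 * d^2)
F = 1.77e-20 * 2.7e-08 / (6 * (6e-09)^2)
F = 2.2125e-12 N = 2.212 pN

2.212


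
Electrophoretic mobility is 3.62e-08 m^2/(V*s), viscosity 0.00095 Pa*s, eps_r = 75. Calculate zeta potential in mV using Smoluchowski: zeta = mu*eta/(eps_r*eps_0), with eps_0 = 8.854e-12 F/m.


Smoluchowski equation: zeta = mu * eta / (eps_r * eps_0)
zeta = 3.62e-08 * 0.00095 / (75 * 8.854e-12)
zeta = 0.051788 V = 51.79 mV

51.79


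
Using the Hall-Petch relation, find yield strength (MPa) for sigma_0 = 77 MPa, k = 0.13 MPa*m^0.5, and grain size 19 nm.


d = 19 nm = 1.9e-08 m
sqrt(d) = 0.0001378405
Hall-Petch contribution = k / sqrt(d) = 0.13 / 0.0001378405 = 943.1 MPa
sigma = sigma_0 + k/sqrt(d) = 77 + 943.1 = 1020.1 MPa

1020.1


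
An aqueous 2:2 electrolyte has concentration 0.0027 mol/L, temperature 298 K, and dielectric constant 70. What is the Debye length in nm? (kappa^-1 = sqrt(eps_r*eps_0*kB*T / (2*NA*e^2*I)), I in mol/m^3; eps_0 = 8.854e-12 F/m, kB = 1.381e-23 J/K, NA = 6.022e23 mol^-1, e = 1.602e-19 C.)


Ionic strength I = 0.0027 * 2^2 * 1000 = 10.8 mol/m^3
kappa^-1 = sqrt(70 * 8.854e-12 * 1.381e-23 * 298 / (2 * 6.022e23 * (1.602e-19)^2 * 10.8))
kappa^-1 = 2.764 nm

2.764


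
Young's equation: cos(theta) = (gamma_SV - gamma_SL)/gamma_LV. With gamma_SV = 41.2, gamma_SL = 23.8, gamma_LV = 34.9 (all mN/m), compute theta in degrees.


cos(theta) = (gamma_SV - gamma_SL) / gamma_LV
cos(theta) = (41.2 - 23.8) / 34.9
cos(theta) = 0.498567
theta = arccos(0.498567) = 60.09 degrees

60.09


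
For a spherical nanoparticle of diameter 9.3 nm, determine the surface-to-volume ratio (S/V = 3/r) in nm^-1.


Radius r = 9.3/2 = 4.65 nm
S/V = 3 / r = 3 / 4.65
S/V = 0.6452 nm^-1

0.6452


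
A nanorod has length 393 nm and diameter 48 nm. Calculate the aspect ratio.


Aspect ratio AR = length / diameter
AR = 393 / 48
AR = 8.19

8.19


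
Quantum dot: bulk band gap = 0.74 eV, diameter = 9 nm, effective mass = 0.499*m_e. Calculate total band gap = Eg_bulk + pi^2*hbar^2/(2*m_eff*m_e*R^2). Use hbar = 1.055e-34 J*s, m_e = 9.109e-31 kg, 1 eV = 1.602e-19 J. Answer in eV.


Radius R = 9/2 nm = 4.5e-09 m
Confinement energy dE = pi^2 * hbar^2 / (2 * m_eff * m_e * R^2)
dE = pi^2 * (1.055e-34)^2 / (2 * 0.499 * 9.109e-31 * (4.5e-09)^2) J, divided by 1.602e-19 J/eV
dE = 0.0372 eV
Total band gap = E_g(bulk) + dE = 0.74 + 0.0372 = 0.7772 eV

0.7772


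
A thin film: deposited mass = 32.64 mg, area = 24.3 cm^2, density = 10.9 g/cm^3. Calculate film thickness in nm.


Convert: m = 32.64 mg = 3.2640e-05 kg, A = 24.3 cm^2 = 2.4300e-03 m^2, rho = 10.9 g/cm^3 = 10900 kg/m^3
t = m / (A * rho)
t = 3.2640e-05 / (2.4300e-03 * 10900)
t = 1.2323e-06 m = 1232.3 nm

1232.3


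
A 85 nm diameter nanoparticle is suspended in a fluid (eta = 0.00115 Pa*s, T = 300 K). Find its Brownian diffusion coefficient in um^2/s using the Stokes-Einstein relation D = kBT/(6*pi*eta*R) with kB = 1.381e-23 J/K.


Radius R = 85/2 = 42.5 nm = 4.25e-08 m
D = kB*T / (6*pi*eta*R)
D = 1.381e-23 * 300 / (6 * pi * 0.00115 * 4.25e-08)
D = 4.49704e-12 m^2/s = 4.497 um^2/s

4.497
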